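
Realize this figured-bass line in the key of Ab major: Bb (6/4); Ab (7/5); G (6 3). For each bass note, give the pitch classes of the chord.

Bb, Eb, G | Ab, C, Eb, G | G, Bb, Eb

Bb (6/4): Bb, Eb, G.
Ab (7/5/3): Ab, C, Eb, G.
G (6/3): G, Bb, Eb.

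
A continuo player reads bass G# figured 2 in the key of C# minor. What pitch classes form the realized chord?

G#, A, C#, E

The written figures 2 are shorthand for 6/4/2: the 6/4 are implied.
A second above G# in this key is A.
A fourth above G# in this key is C#.
A sixth above G# in this key is E.
Together with the bass G#, this spells A major seventh in third inversion.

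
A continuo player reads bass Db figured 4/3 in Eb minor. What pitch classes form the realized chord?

The written figures 4/3 are shorthand for 6/4/3: the 6 is implied.
A third above Db in this key is F.
A fourth above Db in this key is Gb.
A sixth above Db in this key is Bb.
Together with the bass Db, this spells Gb major seventh in second inversion.

Db, F, Gb, Bb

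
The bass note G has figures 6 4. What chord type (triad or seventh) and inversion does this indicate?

triad, second inversion

Intervals of 6/4 above the bass form a triad; the bass is the fifth, so this is second inversion.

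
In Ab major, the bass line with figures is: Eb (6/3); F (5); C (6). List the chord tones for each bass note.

Eb, G, C | F, Ab, C | C, Eb, Ab

Eb (6/3): Eb, G, C.
F (5/3): F, Ab, C.
C (6/3): C, Eb, Ab.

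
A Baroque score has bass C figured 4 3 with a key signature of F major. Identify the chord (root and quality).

F major seventh

The figures 4 3 indicate a seventh chord in second inversion.
In second inversion the root lies a fourth above the bass: a fourth above C in F major is F.
The chord tones are C, E, F, A, giving F major seventh.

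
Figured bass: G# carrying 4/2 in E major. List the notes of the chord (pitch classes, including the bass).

G#, A, C#, E

The written figures 4/2 are shorthand for 6/4/2: the 6 is implied.
A second above G# in this key is A.
A fourth above G# in this key is C#.
A sixth above G# in this key is E.
Together with the bass G#, this spells A major seventh in third inversion.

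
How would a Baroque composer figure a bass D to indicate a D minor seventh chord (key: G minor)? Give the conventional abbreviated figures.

7

D is the root of D minor seventh, so the chord is in root position.
A seventh chord in root position is figured 7/5/3, conventionally abbreviated 7.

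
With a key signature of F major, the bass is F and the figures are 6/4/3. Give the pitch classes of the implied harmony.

F, A, Bb, D

A third above F in this key is A.
A fourth above F in this key is Bb.
A sixth above F in this key is D.
Together with the bass F, this spells Bb major seventh in second inversion.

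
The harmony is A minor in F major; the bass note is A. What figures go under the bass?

A is the root of A minor, so the chord is in root position.
A triad in root position is figured 5/3, conventionally abbreviated (no figures — root-position triad).

no figures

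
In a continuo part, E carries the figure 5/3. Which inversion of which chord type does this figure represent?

triad, root position

Intervals of 5/3 above the bass form a triad; the bass is the root, so this is root position.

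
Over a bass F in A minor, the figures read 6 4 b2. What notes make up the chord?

F, Gb, B, D

A second above F in this key is G, lowered to Gb by the flat.
A fourth above F in this key is B.
A sixth above F in this key is D.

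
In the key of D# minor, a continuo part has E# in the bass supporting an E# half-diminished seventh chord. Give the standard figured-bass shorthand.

E# is the root of E# half-diminished seventh, so the chord is in root position.
A seventh chord in root position is figured 7/5/3, conventionally abbreviated 7.

7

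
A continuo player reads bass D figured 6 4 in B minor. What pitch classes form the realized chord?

D, G, B

A fourth above D in this key is G.
A sixth above D in this key is B.
Together with the bass D, this spells G major in second inversion.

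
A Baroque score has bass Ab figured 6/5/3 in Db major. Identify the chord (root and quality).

The figures 6/5/3 indicate a seventh chord in first inversion.
In first inversion the root lies a sixth above the bass: a sixth above Ab in Db major is F.
The chord tones are Ab, C, Eb, F, giving F minor seventh.

F minor seventh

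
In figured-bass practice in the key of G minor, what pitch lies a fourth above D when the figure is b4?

Gb

Counting 3 letter steps above D lands on G; in G minor, that letter is G.
The b4 figure lowers it a semitone, giving Gb.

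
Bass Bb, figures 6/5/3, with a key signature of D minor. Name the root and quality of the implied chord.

G minor seventh

The figures 6/5/3 indicate a seventh chord in first inversion.
In first inversion the root lies a sixth above the bass: a sixth above Bb in D minor is G.
The chord tones are Bb, D, F, G, giving G minor seventh.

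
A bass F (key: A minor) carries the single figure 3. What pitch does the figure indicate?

Counting 2 letter steps above F lands on A; in A minor, that letter is A.

A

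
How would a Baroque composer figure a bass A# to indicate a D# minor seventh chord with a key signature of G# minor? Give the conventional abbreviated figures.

4/3

A# is the fifth of D# minor seventh, so the chord is in second inversion.
A seventh chord in second inversion is figured 6/4/3, conventionally abbreviated 4/3.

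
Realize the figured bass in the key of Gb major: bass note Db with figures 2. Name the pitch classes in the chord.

The written figures 2 are shorthand for 6/4/2: the 6/4 are implied.
A second above Db in this key is Eb.
A fourth above Db in this key is Gb.
A sixth above Db in this key is Bb.
Together with the bass Db, this spells Eb minor seventh in third inversion.

Db, Eb, Gb, Bb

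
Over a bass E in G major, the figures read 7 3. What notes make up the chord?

The written figures 7 3 are shorthand for 7/5/3: the 5 is implied.
A third above E in this key is G.
A fifth above E in this key is B.
A seventh above E in this key is D.
Together with the bass E, this spells E minor seventh in root position.

E, G, B, D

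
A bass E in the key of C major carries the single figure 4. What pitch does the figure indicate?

Counting 3 letter steps above E lands on A; in C major, that letter is A.

A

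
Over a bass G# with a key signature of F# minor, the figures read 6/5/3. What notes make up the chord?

G#, B, D, E

A third above G# in this key is B.
A fifth above G# in this key is D.
A sixth above G# in this key is E.
Together with the bass G#, this spells E dominant seventh in first inversion.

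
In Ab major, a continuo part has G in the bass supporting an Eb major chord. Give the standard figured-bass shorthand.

G is the third of Eb major, so the chord is in first inversion.
A triad in first inversion is figured 6/3, conventionally abbreviated 6.

6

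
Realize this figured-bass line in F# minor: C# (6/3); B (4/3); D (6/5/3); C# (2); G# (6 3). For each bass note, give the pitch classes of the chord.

C#, E, A | B, D, E, G# | D, F#, A, B | C#, D, F#, A | G#, B, E

C# (6/3): C#, E, A.
B (6/4/3): B, D, E, G#.
D (6/5/3): D, F#, A, B.
C# (6/4/2): C#, D, F#, A.
G# (6/3): G#, B, E.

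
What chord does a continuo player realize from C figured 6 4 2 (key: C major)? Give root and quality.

D minor seventh

The figures 6 4 2 indicate a seventh chord in third inversion.
In third inversion the root lies a second above the bass: a second above C in C major is D.
The chord tones are C, D, F, A, giving D minor seventh.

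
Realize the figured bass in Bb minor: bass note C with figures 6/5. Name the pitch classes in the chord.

The written figures 6/5 are shorthand for 6/5/3: the 3 is implied.
A third above C in this key is Eb.
A fifth above C in this key is Gb.
A sixth above C in this key is Ab.
Together with the bass C, this spells Ab dominant seventh in first inversion.

C, Eb, Gb, Ab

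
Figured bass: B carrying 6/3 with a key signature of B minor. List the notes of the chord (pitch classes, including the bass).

A third above B in this key is D.
A sixth above B in this key is G.
Together with the bass B, this spells G major in first inversion.

B, D, G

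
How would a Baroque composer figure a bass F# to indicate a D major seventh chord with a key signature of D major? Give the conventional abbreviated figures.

6/5

F# is the third of D major seventh, so the chord is in first inversion.
A seventh chord in first inversion is figured 6/5/3, conventionally abbreviated 6/5.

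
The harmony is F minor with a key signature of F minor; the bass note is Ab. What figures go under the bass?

6

Ab is the third of F minor, so the chord is in first inversion.
A triad in first inversion is figured 6/3, conventionally abbreviated 6.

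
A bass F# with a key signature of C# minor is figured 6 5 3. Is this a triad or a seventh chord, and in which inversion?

Intervals of 6/5/3 above the bass form a seventh chord; the bass is the third, so this is first inversion.

seventh chord, first inversion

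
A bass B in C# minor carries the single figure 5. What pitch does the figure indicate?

F#

Counting 4 letter steps above B lands on F; in C# minor, that letter is F#.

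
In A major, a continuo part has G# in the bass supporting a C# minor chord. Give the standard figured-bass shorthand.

6/4

G# is the fifth of C# minor, so the chord is in second inversion.
A triad in second inversion is figured 6/4, conventionally abbreviated 6/4.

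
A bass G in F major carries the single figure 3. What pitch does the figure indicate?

Counting 2 letter steps above G lands on B; in F major, that letter is Bb.

Bb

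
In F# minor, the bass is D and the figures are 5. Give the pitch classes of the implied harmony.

D, F#, A

The written figures 5 are shorthand for 5/3: the 3 is implied.
A third above D in this key is F#.
A fifth above D in this key is A.
Together with the bass D, this spells D major in root position.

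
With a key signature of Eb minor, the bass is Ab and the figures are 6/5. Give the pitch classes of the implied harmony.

The written figures 6/5 are shorthand for 6/5/3: the 3 is implied.
A third above Ab in this key is Cb.
A fifth above Ab in this key is Eb.
A sixth above Ab in this key is F.
Together with the bass Ab, this spells F half-diminished seventh in first inversion.

Ab, Cb, Eb, F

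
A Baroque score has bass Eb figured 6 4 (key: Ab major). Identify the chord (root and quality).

The figures 6 4 indicate a triad in second inversion.
In second inversion the root lies a fourth above the bass: a fourth above Eb in Ab major is Ab.
The chord tones are Eb, Ab, C, giving Ab major.

Ab major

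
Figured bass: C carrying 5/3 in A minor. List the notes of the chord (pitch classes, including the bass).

A third above C in this key is E.
A fifth above C in this key is G.
Together with the bass C, this spells C major in root position.

C, E, G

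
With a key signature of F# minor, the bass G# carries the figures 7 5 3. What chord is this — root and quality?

The figures 7 5 3 indicate a seventh chord in root position.
In root position the bass is the root, so the root is G#.
The chord tones are G#, B, D, F#, giving G# half-diminished seventh.

G# half-diminished seventh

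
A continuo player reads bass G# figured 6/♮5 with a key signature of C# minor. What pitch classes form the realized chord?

G#, B, D, E

The written figures 6/♮5 are shorthand for 6/5/3: the 3 is implied.
A third above G# in this key is B.
A fifth above G# in this key is D#, made natural (D) by the ♮ figure.
A sixth above G# in this key is E.
Together with the bass G#, this spells E dominant seventh in first inversion.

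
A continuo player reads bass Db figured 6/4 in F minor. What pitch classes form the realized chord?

Db, G, Bb

A fourth above Db in this key is G.
A sixth above Db in this key is Bb.
Together with the bass Db, this spells G diminished in second inversion.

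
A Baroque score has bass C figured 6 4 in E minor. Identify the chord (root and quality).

F# diminished

The figures 6 4 indicate a triad in second inversion.
In second inversion the root lies a fourth above the bass: a fourth above C in E minor is F#.
The chord tones are C, F#, A, giving F# diminished.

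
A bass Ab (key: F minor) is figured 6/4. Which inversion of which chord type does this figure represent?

Intervals of 6/4 above the bass form a triad; the bass is the fifth, so this is second inversion.

triad, second inversion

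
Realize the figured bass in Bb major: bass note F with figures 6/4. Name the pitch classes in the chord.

F, Bb, D

A fourth above F in this key is Bb.
A sixth above F in this key is D.
Together with the bass F, this spells Bb major in second inversion.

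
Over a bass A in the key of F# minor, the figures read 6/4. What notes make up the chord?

A, D, F#

A fourth above A in this key is D.
A sixth above A in this key is F#.
Together with the bass A, this spells D major in second inversion.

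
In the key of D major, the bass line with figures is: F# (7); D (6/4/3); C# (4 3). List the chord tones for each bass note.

F# (7/5/3): F#, A, C#, E.
D (6/4/3): D, F#, G, B.
C# (6/4/3): C#, E, F#, A.

F#, A, C#, E | D, F#, G, B | C#, E, F#, A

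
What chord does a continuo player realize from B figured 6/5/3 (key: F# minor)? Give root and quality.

The figures 6/5/3 indicate a seventh chord in first inversion.
In first inversion the root lies a sixth above the bass: a sixth above B in F# minor is G#.
The chord tones are B, D, F#, G#, giving G# half-diminished seventh.

G# half-diminished seventh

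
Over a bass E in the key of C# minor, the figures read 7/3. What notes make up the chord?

The written figures 7/3 are shorthand for 7/5/3: the 5 is implied.
A third above E in this key is G#.
A fifth above E in this key is B.
A seventh above E in this key is D#.
Together with the bass E, this spells E major seventh in root position.

E, G#, B, D#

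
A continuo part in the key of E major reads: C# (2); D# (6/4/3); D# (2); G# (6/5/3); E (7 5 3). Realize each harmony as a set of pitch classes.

C# (6/4/2): C#, D#, F#, A.
D# (6/4/3): D#, F#, G#, B.
D# (6/4/2): D#, E, G#, B.
G# (6/5/3): G#, B, D#, E.
E (7/5/3): E, G#, B, D#.

C#, D#, F#, A | D#, F#, G#, B | D#, E, G#, B | G#, B, D#, E | E, G#, B, D#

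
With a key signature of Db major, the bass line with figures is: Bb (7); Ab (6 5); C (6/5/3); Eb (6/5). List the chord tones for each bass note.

Bb, Db, F, Ab | Ab, C, Eb, F | C, Eb, Gb, Ab | Eb, Gb, Bb, C

Bb (7/5/3): Bb, Db, F, Ab.
Ab (6/5/3): Ab, C, Eb, F.
C (6/5/3): C, Eb, Gb, Ab.
Eb (6/5/3): Eb, Gb, Bb, C.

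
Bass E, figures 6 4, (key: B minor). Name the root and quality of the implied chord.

The figures 6 4 indicate a triad in second inversion.
In second inversion the root lies a fourth above the bass: a fourth above E in B minor is A.
The chord tones are E, A, C#, giving A major.

A major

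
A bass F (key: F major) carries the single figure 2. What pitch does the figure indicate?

Counting 1 letter step above F lands on G; in F major, that letter is G.

G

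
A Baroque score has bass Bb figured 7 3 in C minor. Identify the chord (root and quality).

Bb dominant seventh

The figures 7 3 indicate a seventh chord in root position.
In root position the bass is the root, so the root is Bb.
The chord tones are Bb, D, F, Ab, giving Bb dominant seventh.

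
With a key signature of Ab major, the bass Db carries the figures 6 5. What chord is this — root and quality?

The figures 6 5 indicate a seventh chord in first inversion.
In first inversion the root lies a sixth above the bass: a sixth above Db in Ab major is Bb.
The chord tones are Db, F, Ab, Bb, giving Bb minor seventh.

Bb minor seventh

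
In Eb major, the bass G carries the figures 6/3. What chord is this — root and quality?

The figures 6/3 indicate a triad in first inversion.
In first inversion the root lies a sixth above the bass: a sixth above G in Eb major is Eb.
The chord tones are G, Bb, Eb, giving Eb major.

Eb major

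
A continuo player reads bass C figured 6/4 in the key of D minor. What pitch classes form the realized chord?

A fourth above C in this key is F.
A sixth above C in this key is A.
Together with the bass C, this spells F major in second inversion.

C, F, A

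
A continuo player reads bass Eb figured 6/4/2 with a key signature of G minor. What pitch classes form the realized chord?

Eb, F, A, C

A second above Eb in this key is F.
A fourth above Eb in this key is A.
A sixth above Eb in this key is C.
Together with the bass Eb, this spells F dominant seventh in third inversion.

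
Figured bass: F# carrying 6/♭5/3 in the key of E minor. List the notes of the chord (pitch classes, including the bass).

F#, A, Cb, D

A third above F# in this key is A.
A fifth above F# in this key is C, lowered to Cb by the flat.
A sixth above F# in this key is D.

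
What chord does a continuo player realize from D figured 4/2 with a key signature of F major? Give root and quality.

E half-diminished seventh

The figures 4/2 indicate a seventh chord in third inversion.
In third inversion the root lies a second above the bass: a second above D in F major is E.
The chord tones are D, E, G, Bb, giving E half-diminished seventh.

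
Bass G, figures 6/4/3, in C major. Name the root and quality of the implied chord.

C major seventh

The figures 6/4/3 indicate a seventh chord in second inversion.
In second inversion the root lies a fourth above the bass: a fourth above G in C major is C.
The chord tones are G, B, C, E, giving C major seventh.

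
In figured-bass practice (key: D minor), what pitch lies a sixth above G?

E

Counting 5 letter steps above G lands on E; in D minor, that letter is E.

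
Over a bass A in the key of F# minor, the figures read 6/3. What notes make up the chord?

A, C#, F#

A third above A in this key is C#.
A sixth above A in this key is F#.
Together with the bass A, this spells F# minor in first inversion.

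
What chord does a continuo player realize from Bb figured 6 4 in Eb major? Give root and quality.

The figures 6 4 indicate a triad in second inversion.
In second inversion the root lies a fourth above the bass: a fourth above Bb in Eb major is Eb.
The chord tones are Bb, Eb, G, giving Eb major.

Eb major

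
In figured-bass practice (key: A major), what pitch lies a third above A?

C#

Counting 2 letter steps above A lands on C; in A major, that letter is C#.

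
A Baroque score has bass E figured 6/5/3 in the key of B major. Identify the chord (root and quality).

The figures 6/5/3 indicate a seventh chord in first inversion.
In first inversion the root lies a sixth above the bass: a sixth above E in B major is C#.
The chord tones are E, G#, B, C#, giving C# minor seventh.

C# minor seventh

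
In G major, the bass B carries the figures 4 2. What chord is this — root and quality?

The figures 4 2 indicate a seventh chord in third inversion.
In third inversion the root lies a second above the bass: a second above B in G major is C.
The chord tones are B, C, E, G, giving C major seventh.

C major seventh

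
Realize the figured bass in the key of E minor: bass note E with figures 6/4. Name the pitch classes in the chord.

A fourth above E in this key is A.
A sixth above E in this key is C.
Together with the bass E, this spells A minor in second inversion.

E, A, C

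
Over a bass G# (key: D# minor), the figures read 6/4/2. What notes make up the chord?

G#, A#, C#, E#

A second above G# in this key is A#.
A fourth above G# in this key is C#.
A sixth above G# in this key is E#.
Together with the bass G#, this spells A# minor seventh in third inversion.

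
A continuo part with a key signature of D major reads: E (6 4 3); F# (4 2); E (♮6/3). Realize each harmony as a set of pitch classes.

E (6/4/3): E, G, A, C#.
F# (6/4/2): F#, G, B, D.
E (♮6/3): E, G, C.

E, G, A, C# | F#, G, B, D | E, G, C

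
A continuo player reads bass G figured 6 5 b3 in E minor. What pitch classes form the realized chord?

G, Bb, D, E

A third above G in this key is B, lowered to Bb by the flat.
A fifth above G in this key is D.
A sixth above G in this key is E.
Together with the bass G, this spells E half-diminished seventh in first inversion.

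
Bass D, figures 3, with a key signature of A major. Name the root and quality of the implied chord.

The figures 3 indicate a triad in root position.
In root position the bass is the root, so the root is D.
The chord tones are D, F#, A, giving D major.

D major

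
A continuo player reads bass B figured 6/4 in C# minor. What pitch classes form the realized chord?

B, E, G#

A fourth above B in this key is E.
A sixth above B in this key is G#.
Together with the bass B, this spells E major in second inversion.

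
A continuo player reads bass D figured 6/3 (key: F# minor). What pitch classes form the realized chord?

A third above D in this key is F#.
A sixth above D in this key is B.
Together with the bass D, this spells B minor in first inversion.

D, F#, B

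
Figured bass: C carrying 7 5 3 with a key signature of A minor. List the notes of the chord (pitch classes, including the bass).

C, E, G, B

A third above C in this key is E.
A fifth above C in this key is G.
A seventh above C in this key is B.
Together with the bass C, this spells C major seventh in root position.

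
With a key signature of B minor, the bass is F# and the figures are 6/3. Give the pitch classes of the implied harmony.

A third above F# in this key is A.
A sixth above F# in this key is D.
Together with the bass F#, this spells D major in first inversion.

F#, A, D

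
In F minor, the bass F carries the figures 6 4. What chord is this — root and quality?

The figures 6 4 indicate a triad in second inversion.
In second inversion the root lies a fourth above the bass: a fourth above F in F minor is Bb.
The chord tones are F, Bb, Db, giving Bb minor.

Bb minor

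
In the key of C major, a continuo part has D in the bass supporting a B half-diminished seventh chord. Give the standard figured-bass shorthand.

D is the third of B half-diminished seventh, so the chord is in first inversion.
A seventh chord in first inversion is figured 6/5/3, conventionally abbreviated 6/5.

6/5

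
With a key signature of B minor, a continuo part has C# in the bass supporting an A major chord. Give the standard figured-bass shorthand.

6

C# is the third of A major, so the chord is in first inversion.
A triad in first inversion is figured 6/3, conventionally abbreviated 6.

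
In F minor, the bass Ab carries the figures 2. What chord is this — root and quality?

Bb minor seventh

The figures 2 indicate a seventh chord in third inversion.
In third inversion the root lies a second above the bass: a second above Ab in F minor is Bb.
The chord tones are Ab, Bb, Db, F, giving Bb minor seventh.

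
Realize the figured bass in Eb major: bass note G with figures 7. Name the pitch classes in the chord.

G, Bb, D, F

The written figures 7 are shorthand for 7/5/3: the 5/3 are implied.
A third above G in this key is Bb.
A fifth above G in this key is D.
A seventh above G in this key is F.
Together with the bass G, this spells G minor seventh in root position.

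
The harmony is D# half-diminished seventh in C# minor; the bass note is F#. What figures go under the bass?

F# is the third of D# half-diminished seventh, so the chord is in first inversion.
A seventh chord in first inversion is figured 6/5/3, conventionally abbreviated 6/5.

6/5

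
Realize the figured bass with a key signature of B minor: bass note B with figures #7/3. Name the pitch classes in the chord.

The written figures #7/3 are shorthand for 7/5/3: the 5 is implied.
A third above B in this key is D.
A fifth above B in this key is F#.
A seventh above B in this key is A, raised to A# by the sharp.
Together with the bass B, this spells B minor-major seventh in root position.

B, D, F#, A#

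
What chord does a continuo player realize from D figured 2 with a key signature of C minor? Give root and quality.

Eb major seventh

The figures 2 indicate a seventh chord in third inversion.
In third inversion the root lies a second above the bass: a second above D in C minor is Eb.
The chord tones are D, Eb, G, Bb, giving Eb major seventh.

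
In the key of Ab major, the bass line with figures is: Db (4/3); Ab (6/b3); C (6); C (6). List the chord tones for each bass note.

Db, F, G, Bb | Ab, Cb, F | C, Eb, Ab | C, Eb, Ab

Db (6/4/3): Db, F, G, Bb.
Ab (6/b3): Ab, Cb, F.
C (6/3): C, Eb, Ab.
C (6/3): C, Eb, Ab.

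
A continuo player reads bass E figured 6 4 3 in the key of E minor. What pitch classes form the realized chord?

E, G, A, C

A third above E in this key is G.
A fourth above E in this key is A.
A sixth above E in this key is C.
Together with the bass E, this spells A minor seventh in second inversion.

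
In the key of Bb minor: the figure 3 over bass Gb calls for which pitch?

Bb

Counting 2 letter steps above Gb lands on B; in Bb minor, that letter is Bb.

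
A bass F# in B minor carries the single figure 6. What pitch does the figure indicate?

Counting 5 letter steps above F# lands on D; in B minor, that letter is D.

D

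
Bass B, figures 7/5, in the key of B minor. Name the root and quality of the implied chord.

The figures 7/5 indicate a seventh chord in root position.
In root position the bass is the root, so the root is B.
The chord tones are B, D, F#, A, giving B minor seventh.

B minor seventh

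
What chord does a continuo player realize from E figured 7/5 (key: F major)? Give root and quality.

E half-diminished seventh

The figures 7/5 indicate a seventh chord in root position.
In root position the bass is the root, so the root is E.
The chord tones are E, G, Bb, D, giving E half-diminished seventh.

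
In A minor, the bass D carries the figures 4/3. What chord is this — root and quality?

The figures 4/3 indicate a seventh chord in second inversion.
In second inversion the root lies a fourth above the bass: a fourth above D in A minor is G.
The chord tones are D, F, G, B, giving G dominant seventh.

G dominant seventh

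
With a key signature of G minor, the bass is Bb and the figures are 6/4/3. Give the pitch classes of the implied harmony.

Bb, D, Eb, G

A third above Bb in this key is D.
A fourth above Bb in this key is Eb.
A sixth above Bb in this key is G.
Together with the bass Bb, this spells Eb major seventh in second inversion.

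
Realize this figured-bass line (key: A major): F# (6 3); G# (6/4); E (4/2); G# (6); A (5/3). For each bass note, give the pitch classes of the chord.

F# (6/3): F#, A, D.
G# (6/4): G#, C#, E.
E (6/4/2): E, F#, A, C#.
G# (6/3): G#, B, E.
A (5/3): A, C#, E.

F#, A, D | G#, C#, E | E, F#, A, C# | G#, B, E | A, C#, E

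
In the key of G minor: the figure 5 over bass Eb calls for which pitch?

Bb

Counting 4 letter steps above Eb lands on B; in G minor, that letter is Bb.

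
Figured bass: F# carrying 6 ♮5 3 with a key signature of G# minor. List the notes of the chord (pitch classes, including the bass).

A third above F# in this key is A#.
A fifth above F# in this key is C#, made natural (C) by the ♮ figure.
A sixth above F# in this key is D#.

F#, A#, C, D#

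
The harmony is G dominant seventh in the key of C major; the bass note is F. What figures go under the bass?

4/2

F is the seventh of G dominant seventh, so the chord is in third inversion.
A seventh chord in third inversion is figured 6/4/2, conventionally abbreviated 4/2.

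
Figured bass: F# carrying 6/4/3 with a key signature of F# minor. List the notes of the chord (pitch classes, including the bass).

F#, A, B, D

A third above F# in this key is A.
A fourth above F# in this key is B.
A sixth above F# in this key is D.
Together with the bass F#, this spells B minor seventh in second inversion.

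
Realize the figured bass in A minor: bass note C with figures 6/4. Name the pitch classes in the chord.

C, F, A

A fourth above C in this key is F.
A sixth above C in this key is A.
Together with the bass C, this spells F major in second inversion.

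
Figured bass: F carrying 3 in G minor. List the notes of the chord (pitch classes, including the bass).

The written figures 3 are shorthand for 5/3: the 5 is implied.
A third above F in this key is A.
A fifth above F in this key is C.
Together with the bass F, this spells F major in root position.

F, A, C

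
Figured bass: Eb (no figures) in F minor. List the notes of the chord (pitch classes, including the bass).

An unfigured bass implies 5/3.
A third above Eb in this key is G.
A fifth above Eb in this key is Bb.
Together with the bass Eb, this spells Eb major in root position.

Eb, G, Bb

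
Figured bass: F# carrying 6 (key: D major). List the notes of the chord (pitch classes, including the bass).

F#, A, D

The written figures 6 are shorthand for 6/3: the 3 is implied.
A third above F# in this key is A.
A sixth above F# in this key is D.
Together with the bass F#, this spells D major in first inversion.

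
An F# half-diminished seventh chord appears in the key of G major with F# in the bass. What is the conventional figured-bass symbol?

7

F# is the root of F# half-diminished seventh, so the chord is in root position.
A seventh chord in root position is figured 7/5/3, conventionally abbreviated 7.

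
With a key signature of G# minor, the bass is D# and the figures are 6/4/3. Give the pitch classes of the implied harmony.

A third above D# in this key is F#.
A fourth above D# in this key is G#.
A sixth above D# in this key is B.
Together with the bass D#, this spells G# minor seventh in second inversion.

D#, F#, G#, B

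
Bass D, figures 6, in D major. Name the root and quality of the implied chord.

The figures 6 indicate a triad in first inversion.
In first inversion the root lies a sixth above the bass: a sixth above D in D major is B.
The chord tones are D, F#, B, giving B minor.

B minor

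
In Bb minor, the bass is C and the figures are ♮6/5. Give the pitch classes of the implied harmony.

C, Eb, Gb, A

The written figures ♮6/5 are shorthand for 6/5/3: the 3 is implied.
A third above C in this key is Eb.
A fifth above C in this key is Gb.
A sixth above C in this key is Ab, made natural (A) by the ♮ figure.
Together with the bass C, this spells A diminished seventh in first inversion.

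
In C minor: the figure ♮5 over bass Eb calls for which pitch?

B

Counting 4 letter steps above Eb lands on B; in C minor, that letter is Bb.
The ♮5 figure makes it natural, giving B.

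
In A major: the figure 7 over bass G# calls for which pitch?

F#

Counting 6 letter steps above G# lands on F; in A major, that letter is F#.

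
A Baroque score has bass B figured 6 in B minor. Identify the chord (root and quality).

The figures 6 indicate a triad in first inversion.
In first inversion the root lies a sixth above the bass: a sixth above B in B minor is G.
The chord tones are B, D, G, giving G major.

G major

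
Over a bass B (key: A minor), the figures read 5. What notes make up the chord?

The written figures 5 are shorthand for 5/3: the 3 is implied.
A third above B in this key is D.
A fifth above B in this key is F.
Together with the bass B, this spells B diminished in root position.

B, D, F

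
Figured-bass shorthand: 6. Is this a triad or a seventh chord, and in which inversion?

6 is shorthand for 6/3.
Intervals of 6/3 above the bass form a triad; the bass is the third, so this is first inversion.

triad, first inversion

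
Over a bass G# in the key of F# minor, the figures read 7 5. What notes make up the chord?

G#, B, D, F#

The written figures 7 5 are shorthand for 7/5/3: the 3 is implied.
A third above G# in this key is B.
A fifth above G# in this key is D.
A seventh above G# in this key is F#.
Together with the bass G#, this spells G# half-diminished seventh in root position.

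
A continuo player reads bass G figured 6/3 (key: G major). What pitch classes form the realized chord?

G, B, E

A third above G in this key is B.
A sixth above G in this key is E.
Together with the bass G, this spells E minor in first inversion.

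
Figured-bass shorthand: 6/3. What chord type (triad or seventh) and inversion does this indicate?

Intervals of 6/3 above the bass form a triad; the bass is the third, so this is first inversion.

triad, first inversion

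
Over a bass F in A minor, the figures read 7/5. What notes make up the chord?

The written figures 7/5 are shorthand for 7/5/3: the 3 is implied.
A third above F in this key is A.
A fifth above F in this key is C.
A seventh above F in this key is E.
Together with the bass F, this spells F major seventh in root position.

F, A, C, E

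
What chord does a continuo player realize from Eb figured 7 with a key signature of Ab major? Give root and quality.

The figures 7 indicate a seventh chord in root position.
In root position the bass is the root, so the root is Eb.
The chord tones are Eb, G, Bb, Db, giving Eb dominant seventh.

Eb dominant seventh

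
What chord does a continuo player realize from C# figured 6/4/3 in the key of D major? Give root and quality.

The figures 6/4/3 indicate a seventh chord in second inversion.
In second inversion the root lies a fourth above the bass: a fourth above C# in D major is F#.
The chord tones are C#, E, F#, A, giving F# minor seventh.

F# minor seventh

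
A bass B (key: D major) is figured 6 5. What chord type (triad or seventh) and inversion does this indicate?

seventh chord, first inversion

6 5 is shorthand for 6/5/3.
Intervals of 6/5/3 above the bass form a seventh chord; the bass is the third, so this is first inversion.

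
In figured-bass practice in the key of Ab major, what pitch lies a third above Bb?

Db

Counting 2 letter steps above Bb lands on D; in Ab major, that letter is Db.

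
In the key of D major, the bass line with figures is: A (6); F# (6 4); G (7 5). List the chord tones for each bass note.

A, C#, F# | F#, B, D | G, B, D, F#

A (6/3): A, C#, F#.
F# (6/4): F#, B, D.
G (7/5/3): G, B, D, F#.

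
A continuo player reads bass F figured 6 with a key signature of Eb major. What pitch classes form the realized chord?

The written figures 6 are shorthand for 6/3: the 3 is implied.
A third above F in this key is Ab.
A sixth above F in this key is D.
Together with the bass F, this spells D diminished in first inversion.

F, Ab, D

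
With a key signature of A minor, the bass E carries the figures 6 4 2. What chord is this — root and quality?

The figures 6 4 2 indicate a seventh chord in third inversion.
In third inversion the root lies a second above the bass: a second above E in A minor is F.
The chord tones are E, F, A, C, giving F major seventh.

F major seventh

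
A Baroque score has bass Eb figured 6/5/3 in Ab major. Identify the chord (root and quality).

The figures 6/5/3 indicate a seventh chord in first inversion.
In first inversion the root lies a sixth above the bass: a sixth above Eb in Ab major is C.
The chord tones are Eb, G, Bb, C, giving C minor seventh.

C minor seventh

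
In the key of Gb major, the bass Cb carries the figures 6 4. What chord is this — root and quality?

The figures 6 4 indicate a triad in second inversion.
In second inversion the root lies a fourth above the bass: a fourth above Cb in Gb major is F.
The chord tones are Cb, F, Ab, giving F diminished.

F diminished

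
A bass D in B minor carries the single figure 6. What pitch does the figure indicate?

B

Counting 5 letter steps above D lands on B; in B minor, that letter is B.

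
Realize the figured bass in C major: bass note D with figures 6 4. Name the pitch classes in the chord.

A fourth above D in this key is G.
A sixth above D in this key is B.
Together with the bass D, this spells G major in second inversion.

D, G, B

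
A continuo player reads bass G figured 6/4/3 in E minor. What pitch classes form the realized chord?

G, B, C, E

A third above G in this key is B.
A fourth above G in this key is C.
A sixth above G in this key is E.
Together with the bass G, this spells C major seventh in second inversion.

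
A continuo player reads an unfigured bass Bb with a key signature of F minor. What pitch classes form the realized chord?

Bb, Db, F

An unfigured bass implies 5/3.
A third above Bb in this key is Db.
A fifth above Bb in this key is F.
Together with the bass Bb, this spells Bb minor in root position.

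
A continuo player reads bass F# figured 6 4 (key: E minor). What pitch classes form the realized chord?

F#, B, D

A fourth above F# in this key is B.
A sixth above F# in this key is D.
Together with the bass F#, this spells B minor in second inversion.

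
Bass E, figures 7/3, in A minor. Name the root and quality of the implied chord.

The figures 7/3 indicate a seventh chord in root position.
In root position the bass is the root, so the root is E.
The chord tones are E, G, B, D, giving E minor seventh.

E minor seventh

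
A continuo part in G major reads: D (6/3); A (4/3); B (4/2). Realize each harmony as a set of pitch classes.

D (6/3): D, F#, B.
A (6/4/3): A, C, D, F#.
B (6/4/2): B, C, E, G.

D, F#, B | A, C, D, F# | B, C, E, G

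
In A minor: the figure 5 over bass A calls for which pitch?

E

Counting 4 letter steps above A lands on E; in A minor, that letter is E.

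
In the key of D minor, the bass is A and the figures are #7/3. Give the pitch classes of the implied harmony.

The written figures #7/3 are shorthand for 7/5/3: the 5 is implied.
A third above A in this key is C.
A fifth above A in this key is E.
A seventh above A in this key is G, raised to G# by the sharp.
Together with the bass A, this spells A minor-major seventh in root position.

A, C, E, G#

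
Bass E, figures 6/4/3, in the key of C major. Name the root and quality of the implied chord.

A minor seventh

The figures 6/4/3 indicate a seventh chord in second inversion.
In second inversion the root lies a fourth above the bass: a fourth above E in C major is A.
The chord tones are E, G, A, C, giving A minor seventh.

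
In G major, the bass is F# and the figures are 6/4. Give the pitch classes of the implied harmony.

A fourth above F# in this key is B.
A sixth above F# in this key is D.
Together with the bass F#, this spells B minor in second inversion.

F#, B, D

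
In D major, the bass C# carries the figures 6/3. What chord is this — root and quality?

A major

The figures 6/3 indicate a triad in first inversion.
In first inversion the root lies a sixth above the bass: a sixth above C# in D major is A.
The chord tones are C#, E, A, giving A major.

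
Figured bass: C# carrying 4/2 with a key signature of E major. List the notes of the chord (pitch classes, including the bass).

The written figures 4/2 are shorthand for 6/4/2: the 6 is implied.
A second above C# in this key is D#.
A fourth above C# in this key is F#.
A sixth above C# in this key is A.
Together with the bass C#, this spells D# half-diminished seventh in third inversion.

C#, D#, F#, A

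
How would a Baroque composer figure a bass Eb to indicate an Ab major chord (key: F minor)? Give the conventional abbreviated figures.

Eb is the fifth of Ab major, so the chord is in second inversion.
A triad in second inversion is figured 6/4, conventionally abbreviated 6/4.

6/4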